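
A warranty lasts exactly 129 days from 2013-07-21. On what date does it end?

Jul has 31 days: +11 → Aug 1, 2013 (118 left).
Aug has 31 days: +31 → Sep 1, 2013 (87 left).
Sep has 30 days: +30 → Oct 1, 2013 (57 left).
Oct has 31 days: +31 → Nov 1, 2013 (26 left).
+26 → Nov 27, 2013.

November 27, 2013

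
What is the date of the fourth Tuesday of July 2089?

July 26, 2089

July 1, 2089 is a Friday.
The first Tuesday is therefore July 5 (4 days later).
The fourth Tuesday is 5 + 3×7 = July 26.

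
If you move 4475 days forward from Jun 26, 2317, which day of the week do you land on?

Thursday

Jun 26, 2317 is a Tuesday.
4475 mod 7 = 2, so 4475 days after a Tuesday is Tuesday + 2 = Thursday.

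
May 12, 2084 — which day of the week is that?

Friday

Doomsday rule: the anchor day for the 2000s is Tuesday. For year 84: 84÷12 = 7 r 0, and 0÷4 = 0, so 7+0+0 = 7.
Tuesday + 7 ≡ Tuesday — that's 2084's doomsday.
In May the doomsday date is May 9.
May 12 is 3 days after May 9; 3 mod 7 = 3, so Tuesday + 3 = Friday.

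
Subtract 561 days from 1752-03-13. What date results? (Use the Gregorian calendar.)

−366 (one year; includes Feb 29, 1752) → Mar 13, 1751 (195 left).
−13 → Feb 28, 1751 (end of Feb, 28 days; 182 left).
−28 → Jan 31, 1751 (end of Jan, 31 days; 154 left).
−31 → Dec 31, 1750 (end of Dec, 31 days; 123 left).
−31 → Nov 30, 1750 (end of Nov, 30 days; 92 left).
−30 → Oct 31, 1750 (end of Oct, 31 days; 62 left).
−31 → Sep 30, 1750 (end of Sep, 30 days; 31 left).
−30 → Aug 31, 1750 (end of Aug, 31 days; 1 left).
−1 → Aug 30, 1750.

August 30, 1750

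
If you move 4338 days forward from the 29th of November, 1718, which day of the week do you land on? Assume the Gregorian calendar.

First find the weekday of Nov 29, 1718. Doomsday rule: the anchor day for the 1700s is Sunday. For year 18: 18÷12 = 1 r 6, and 6÷4 = 1, so 1+6+1 = 8.
Sunday + 8 ≡ Monday — that's 1718's doomsday.
In November the doomsday date is Nov 7.
Nov 29 is 22 days after Nov 7; 22 mod 7 = 1, so Monday + 1 = Tuesday.
4338 mod 7 = 5, so 4338 days after a Tuesday is Tuesday + 5 = Sunday.

Sunday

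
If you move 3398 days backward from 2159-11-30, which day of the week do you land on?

Tuesday

Nov 30, 2159 is a Friday.
3398 mod 7 = 3, so 3398 days before a Friday is Friday − 3 = Tuesday.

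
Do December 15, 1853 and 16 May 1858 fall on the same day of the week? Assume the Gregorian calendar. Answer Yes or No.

From Dec 15, 1853 to May 16, 1858 is 1613 days.
1613 mod 7 = 3, so they are different weekdays.
(Dec 15, 1853 is a Thursday; May 16, 1858 is a Sunday.)

No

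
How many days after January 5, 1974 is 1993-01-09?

Jan 5, 1974 → Jan 5, 1975: 365 days.
Jan 5, 1975 → Jan 5, 1976: 365 days.
Jan 5, 1976 → Jan 5, 1977: 366 days (Feb 29, 1976 is in that span).
Jan 5, 1977 → Jan 5, 1978: 365 days.
Jan 5, 1978 → Jan 5, 1979: 365 days.
Jan 5, 1979 → Jan 5, 1980: 365 days.
Jan 5, 1980 → Jan 5, 1981: 366 days (Feb 29, 1980 is in that span).
Jan 5, 1981 → Jan 5, 1982: 365 days.
Jan 5, 1982 → Jan 5, 1983: 365 days.
Jan 5, 1983 → Jan 5, 1984: 365 days.
Jan 5, 1984 → Jan 5, 1985: 366 days (Feb 29, 1984 is in that span).
Jan 5, 1985 → Jan 5, 1986: 365 days.
Jan 5, 1986 → Jan 5, 1987: 365 days.
Jan 5, 1987 → Jan 5, 1988: 365 days.
Jan 5, 1988 → Jan 5, 1989: 366 days (Feb 29, 1988 is in that span).
Jan 5, 1989 → Jan 5, 1990: 365 days.
Jan 5, 1990 → Jan 5, 1991: 365 days.
Jan 5, 1991 → Jan 5, 1992: 365 days.
Jan 5, 1992 → Feb 5, 1992: 31 days (January has 31).
Feb 5, 1992 → Mar 5, 1992: 29 days (February has 29).
Mar 5, 1992 → Apr 5, 1992: 31 days (March has 31).
Apr 5, 1992 → May 5, 1992: 30 days (April has 30).
May 5, 1992 → Jun 5, 1992: 31 days (May has 31).
Jun 5, 1992 → Jul 5, 1992: 30 days (June has 30).
Jul 5, 1992 → Aug 5, 1992: 31 days (July has 31).
Aug 5, 1992 → Sep 5, 1992: 31 days (August has 31).
Sep 5, 1992 → Oct 5, 1992: 30 days (September has 30).
Oct 5, 1992 → Nov 5, 1992: 31 days (October has 31).
Nov 5, 1992 → Dec 5, 1992: 30 days (November has 30).
Dec 5, 1992 → Jan 5, 1993: 31 days (December has 31).
Jan 5, 1993 → Jan 9, 1993: 4 days.
Total: 6944 days.

6944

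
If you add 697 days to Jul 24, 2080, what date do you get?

+365 (one year) → Jul 24, 2081 (332 left).
Jul has 31 days: +8 → Aug 1, 2081 (324 left).
Aug has 31 days: +31 → Sep 1, 2081 (293 left).
Sep has 30 days: +30 → Oct 1, 2081 (263 left).
Oct has 31 days: +31 → Nov 1, 2081 (232 left).
Nov has 30 days: +30 → Dec 1, 2081 (202 left).
Dec has 31 days: +31 → Jan 1, 2082 (171 left).
Jan has 31 days: +31 → Feb 1, 2082 (140 left).
Feb has 28 days: +28 → Mar 1, 2082 (112 left).
Mar has 31 days: +31 → Apr 1, 2082 (81 left).
Apr has 30 days: +30 → May 1, 2082 (51 left).
May has 31 days: +31 → Jun 1, 2082 (20 left).
+20 → Jun 21, 2082.

June 21, 2082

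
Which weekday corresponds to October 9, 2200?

Thursday

Doomsday rule: the anchor day for the 2200s is Friday. For year 00: 0÷12 = 0 r 0, and 0÷4 = 0, so 0+0+0 = 0.
Friday + 0 ≡ Friday — that's 2200's doomsday.
In October the doomsday date is Oct 10.
Oct 9 is 1 day before Oct 10; 1 mod 7 = 1, so Friday − 1 = Thursday.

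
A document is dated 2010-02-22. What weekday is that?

Monday

Doomsday rule: the anchor day for the 2000s is Tuesday. For year 10: 10÷12 = 0 r 10, and 10÷4 = 2, so 0+10+2 = 12.
Tuesday + 12 ≡ Sunday — that's 2010's doomsday.
In February the doomsday date is Feb 28 (2010 is not a leap year).
Feb 22 is 6 days before Feb 28; 6 mod 7 = 6, so Sunday − 6 = Monday.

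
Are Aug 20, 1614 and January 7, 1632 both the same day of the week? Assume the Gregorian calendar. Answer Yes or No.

From Aug 20, 1614 to Jan 7, 1632 is 6349 days.
6349 mod 7 = 0, so they are the same weekday.
(Aug 20, 1614 is a Wednesday; Jan 7, 1632 is a Wednesday.)

Yes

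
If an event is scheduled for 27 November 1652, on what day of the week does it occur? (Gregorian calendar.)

Wednesday

Doomsday rule: the anchor day for the 1600s is Tuesday. For year 52: 52÷12 = 4 r 4, and 4÷4 = 1, so 4+4+1 = 9.
Tuesday + 9 ≡ Thursday — that's 1652's doomsday.
In November the doomsday date is Nov 7.
Nov 27 is 20 days after Nov 7; 20 mod 7 = 6, so Thursday + 6 = Wednesday.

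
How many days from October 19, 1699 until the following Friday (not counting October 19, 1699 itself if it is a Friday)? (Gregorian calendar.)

4

Oct 19, 1699 is a Monday.
From Monday to the next Friday is 4 days.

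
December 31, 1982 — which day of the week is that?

Friday

Doomsday rule: the anchor day for the 1900s is Wednesday. For year 82: 82÷12 = 6 r 10, and 10÷4 = 2, so 6+10+2 = 18.
Wednesday + 18 ≡ Sunday — that's 1982's doomsday.
In December the doomsday date is Dec 12.
Dec 31 is 19 days after Dec 12; 19 mod 7 = 5, so Sunday + 5 = Friday.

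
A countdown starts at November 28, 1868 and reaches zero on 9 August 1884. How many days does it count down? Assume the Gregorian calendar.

Nov 28, 1868 → Nov 28, 1869: 365 days.
Nov 28, 1869 → Nov 28, 1870: 365 days.
Nov 28, 1870 → Nov 28, 1871: 365 days.
Nov 28, 1871 → Nov 28, 1872: 366 days (Feb 29, 1872 is in that span).
Nov 28, 1872 → Nov 28, 1873: 365 days.
Nov 28, 1873 → Nov 28, 1874: 365 days.
Nov 28, 1874 → Nov 28, 1875: 365 days.
Nov 28, 1875 → Nov 28, 1876: 366 days (Feb 29, 1876 is in that span).
Nov 28, 1876 → Nov 28, 1877: 365 days.
Nov 28, 1877 → Nov 28, 1878: 365 days.
Nov 28, 1878 → Nov 28, 1879: 365 days.
Nov 28, 1879 → Nov 28, 1880: 366 days (Feb 29, 1880 is in that span).
Nov 28, 1880 → Nov 28, 1881: 365 days.
Nov 28, 1881 → Nov 28, 1882: 365 days.
Nov 28, 1882 → Nov 28, 1883: 365 days.
Nov 28, 1883 → Dec 28, 1883: 30 days (November has 30).
Dec 28, 1883 → Jan 28, 1884: 31 days (December has 31).
Jan 28, 1884 → Feb 28, 1884: 31 days (January has 31).
Feb 28, 1884 → Mar 28, 1884: 29 days (February has 29).
Mar 28, 1884 → Apr 28, 1884: 31 days (March has 31).
Apr 28, 1884 → May 28, 1884: 30 days (April has 30).
May 28, 1884 → Jun 28, 1884: 31 days (May has 31).
Jun 28, 1884 → Jul 28, 1884: 30 days (June has 30).
Jul 28, 1884 → Aug 9, 1884: 12 days.
Total: 5733 days.

5733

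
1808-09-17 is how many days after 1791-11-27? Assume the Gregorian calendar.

6138

Nov 27, 1791 → Nov 27, 1792: 366 days (Feb 29, 1792 is in that span).
Nov 27, 1792 → Nov 27, 1793: 365 days.
Nov 27, 1793 → Nov 27, 1794: 365 days.
Nov 27, 1794 → Nov 27, 1795: 365 days.
Nov 27, 1795 → Nov 27, 1796: 366 days (Feb 29, 1796 is in that span).
Nov 27, 1796 → Nov 27, 1797: 365 days.
Nov 27, 1797 → Nov 27, 1798: 365 days.
Nov 27, 1798 → Nov 27, 1799: 365 days.
Nov 27, 1799 → Nov 27, 1800: 365 days.
Nov 27, 1800 → Nov 27, 1801: 365 days.
Nov 27, 1801 → Nov 27, 1802: 365 days.
Nov 27, 1802 → Nov 27, 1803: 365 days.
Nov 27, 1803 → Nov 27, 1804: 366 days (Feb 29, 1804 is in that span).
Nov 27, 1804 → Nov 27, 1805: 365 days.
Nov 27, 1805 → Nov 27, 1806: 365 days.
Nov 27, 1806 → Nov 27, 1807: 365 days.
Nov 27, 1807 → Dec 27, 1807: 30 days (November has 30).
Dec 27, 1807 → Jan 27, 1808: 31 days (December has 31).
Jan 27, 1808 → Feb 27, 1808: 31 days (January has 31).
Feb 27, 1808 → Mar 27, 1808: 29 days (February has 29).
Mar 27, 1808 → Apr 27, 1808: 31 days (March has 31).
Apr 27, 1808 → May 27, 1808: 30 days (April has 30).
May 27, 1808 → Jun 27, 1808: 31 days (May has 31).
Jun 27, 1808 → Jul 27, 1808: 30 days (June has 30).
Jul 27, 1808 → Aug 27, 1808: 31 days (July has 31).
Aug 27, 1808 → Sep 17, 1808: 21 days.
Total: 6138 days.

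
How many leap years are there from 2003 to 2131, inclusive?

Multiples of 4 in [2003,2131]: 32.
Of those, multiples of 100: 1 (not leap unless ÷400).
Multiples of 400: 0.
Leap years = 32 − 1 + 0 = 31.

31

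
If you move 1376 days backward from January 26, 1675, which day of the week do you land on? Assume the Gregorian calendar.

Tuesday

Jan 26, 1675 is a Saturday.
1376 mod 7 = 4, so 1376 days before a Saturday is Saturday − 4 = Tuesday.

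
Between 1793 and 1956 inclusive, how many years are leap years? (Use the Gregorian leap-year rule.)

Multiples of 4 in [1793,1956]: 41.
Of those, multiples of 100: 2 (not leap unless ÷400).
Multiples of 400: 0.
Leap years = 41 − 2 + 0 = 39.

39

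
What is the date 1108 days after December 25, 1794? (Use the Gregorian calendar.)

+365 (one year) → Dec 25, 1795 (743 left).
+366 (one year; includes Feb 29, 1796) → Dec 25, 1796 (377 left).
Dec has 31 days: +7 → Jan 1, 1797 (370 left).
Jan has 31 days: +31 → Feb 1, 1797 (339 left).
Feb has 28 days: +28 → Mar 1, 1797 (311 left).
Mar has 31 days: +31 → Apr 1, 1797 (280 left).
Apr has 30 days: +30 → May 1, 1797 (250 left).
May has 31 days: +31 → Jun 1, 1797 (219 left).
Jun has 30 days: +30 → Jul 1, 1797 (189 left).
Jul has 31 days: +31 → Aug 1, 1797 (158 left).
Aug has 31 days: +31 → Sep 1, 1797 (127 left).
Sep has 30 days: +30 → Oct 1, 1797 (97 left).
Oct has 31 days: +31 → Nov 1, 1797 (66 left).
Nov has 30 days: +30 → Dec 1, 1797 (36 left).
Dec has 31 days: +31 → Jan 1, 1798 (5 left).
+5 → Jan 6, 1798.

January 6, 1798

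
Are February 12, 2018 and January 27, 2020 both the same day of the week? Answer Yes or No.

From Feb 12, 2018 to Jan 27, 2020 is 714 days.
714 mod 7 = 0, so they are the same weekday.
(Feb 12, 2018 is a Monday; Jan 27, 2020 is a Monday.)

Yes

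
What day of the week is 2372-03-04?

Saturday

Doomsday rule: the anchor day for the 2300s is Wednesday. For year 72: 72÷12 = 6 r 0, and 0÷4 = 0, so 6+0+0 = 6.
Wednesday + 6 ≡ Tuesday — that's 2372's doomsday.
In March the doomsday date is Mar 14.
Mar 4 is 10 days before Mar 14; 10 mod 7 = 3, so Tuesday − 3 = Saturday.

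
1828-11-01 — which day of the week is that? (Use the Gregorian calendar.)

Doomsday rule: the anchor day for the 1800s is Friday. For year 28: 28÷12 = 2 r 4, and 4÷4 = 1, so 2+4+1 = 7.
Friday + 7 ≡ Friday — that's 1828's doomsday.
In November the doomsday date is Nov 7.
Nov 1 is 6 days before Nov 7; 6 mod 7 = 6, so Friday − 6 = Saturday.

Saturday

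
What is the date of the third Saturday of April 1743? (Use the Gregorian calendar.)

April 20, 1743

April 1, 1743 is a Monday.
The first Saturday is therefore April 6 (5 days later).
The third Saturday is 6 + 2×7 = April 20.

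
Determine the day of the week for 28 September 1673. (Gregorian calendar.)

Doomsday rule: the anchor day for the 1600s is Tuesday. For year 73: 73÷12 = 6 r 1, and 1÷4 = 0, so 6+1+0 = 7.
Tuesday + 7 ≡ Tuesday — that's 1673's doomsday.
In September the doomsday date is Sep 5.
Sep 28 is 23 days after Sep 5; 23 mod 7 = 2, so Tuesday + 2 = Thursday.

Thursday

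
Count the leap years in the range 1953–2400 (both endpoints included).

Multiples of 4 in [1953,2400]: 112.
Of those, multiples of 100: 5 (not leap unless ÷400).
Multiples of 400: 2.
Leap years = 112 − 5 + 2 = 109.

109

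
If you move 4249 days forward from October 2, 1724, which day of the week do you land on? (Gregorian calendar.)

First find the weekday of Oct 2, 1724. Doomsday rule: the anchor day for the 1700s is Sunday. For year 24: 24÷12 = 2 r 0, and 0÷4 = 0, so 2+0+0 = 2.
Sunday + 2 ≡ Tuesday — that's 1724's doomsday.
In October the doomsday date is Oct 10.
Oct 2 is 8 days before Oct 10; 8 mod 7 = 1, so Tuesday − 1 = Monday.
4249 mod 7 = 0, so 4249 days after a Monday is Monday + 0 = Monday.

Monday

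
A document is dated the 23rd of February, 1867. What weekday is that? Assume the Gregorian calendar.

January 1, 1867 is a Tuesday.
Jan 1, 1867 → Feb 1, 1867: 31 days (January has 31).
Feb 1, 1867 → Feb 23, 1867: 22 days.
Total: 53 days.
53 mod 7 = 4, so Tuesday + 4 = Saturday.

Saturday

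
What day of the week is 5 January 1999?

Tuesday

Doomsday rule: the anchor day for the 1900s is Wednesday. For year 99: 99÷12 = 8 r 3, and 3÷4 = 0, so 8+3+0 = 11.
Wednesday + 11 ≡ Sunday — that's 1999's doomsday.
In January the doomsday date is Jan 3 (1999 is not a leap year).
Jan 5 is 2 days after Jan 3; 2 mod 7 = 2, so Sunday + 2 = Tuesday.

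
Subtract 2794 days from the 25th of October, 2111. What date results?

March 1, 2104

−365 (one year) → Oct 25, 2110 (2429 left).
−365 (one year) → Oct 25, 2109 (2064 left).
−365 (one year) → Oct 25, 2108 (1699 left).
−366 (one year; includes Feb 29, 2108) → Oct 25, 2107 (1333 left).
−365 (one year) → Oct 25, 2106 (968 left).
−365 (one year) → Oct 25, 2105 (603 left).
−365 (one year) → Oct 25, 2104 (238 left).
−25 → Sep 30, 2104 (end of Sep, 30 days; 213 left).
−30 → Aug 31, 2104 (end of Aug, 31 days; 183 left).
−31 → Jul 31, 2104 (end of Jul, 31 days; 152 left).
−31 → Jun 30, 2104 (end of Jun, 30 days; 121 left).
−30 → May 31, 2104 (end of May, 31 days; 91 left).
−31 → Apr 30, 2104 (end of Apr, 30 days; 60 left).
−30 → Mar 31, 2104 (end of Mar, 31 days; 30 left).
−30 → Mar 1, 2104.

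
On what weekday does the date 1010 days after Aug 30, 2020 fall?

First find the weekday of Aug 30, 2020. Doomsday rule: the anchor day for the 2000s is Tuesday. For year 20: 20÷12 = 1 r 8, and 8÷4 = 2, so 1+8+2 = 11.
Tuesday + 11 ≡ Saturday — that's 2020's doomsday.
In August the doomsday date is Aug 8.
Aug 30 is 22 days after Aug 8; 22 mod 7 = 1, so Saturday + 1 = Sunday.
1010 mod 7 = 2, so 1010 days after a Sunday is Sunday + 2 = Tuesday.

Tuesday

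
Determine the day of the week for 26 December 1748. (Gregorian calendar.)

Thursday

Doomsday rule: the anchor day for the 1700s is Sunday. For year 48: 48÷12 = 4 r 0, and 0÷4 = 0, so 4+0+0 = 4.
Sunday + 4 ≡ Thursday — that's 1748's doomsday.
In December the doomsday date is Dec 12.
Dec 26 is 14 days after Dec 12; 14 mod 7 = 0, so Thursday + 0 = Thursday.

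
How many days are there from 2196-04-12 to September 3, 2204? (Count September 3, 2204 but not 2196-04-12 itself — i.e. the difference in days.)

Apr 12, 2196 → Apr 12, 2197: 365 days.
Apr 12, 2197 → Apr 12, 2198: 365 days.
Apr 12, 2198 → Apr 12, 2199: 365 days.
Apr 12, 2199 → Apr 12, 2200: 365 days.
Apr 12, 2200 → Apr 12, 2201: 365 days.
Apr 12, 2201 → Apr 12, 2202: 365 days.
Apr 12, 2202 → Apr 12, 2203: 365 days.
Apr 12, 2203 → Apr 12, 2204: 366 days (Feb 29, 2204 is in that span).
Apr 12, 2204 → May 12, 2204: 30 days (April has 30).
May 12, 2204 → Jun 12, 2204: 31 days (May has 31).
Jun 12, 2204 → Jul 12, 2204: 30 days (June has 30).
Jul 12, 2204 → Aug 12, 2204: 31 days (July has 31).
Aug 12, 2204 → Sep 3, 2204: 22 days.
Total: 3065 days.

3065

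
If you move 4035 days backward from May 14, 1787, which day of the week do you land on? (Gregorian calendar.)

Friday

First find the weekday of May 14, 1787. Doomsday rule: the anchor day for the 1700s is Sunday. For year 87: 87÷12 = 7 r 3, and 3÷4 = 0, so 7+3+0 = 10.
Sunday + 10 ≡ Wednesday — that's 1787's doomsday.
In May the doomsday date is May 9.
May 14 is 5 days after May 9; 5 mod 7 = 5, so Wednesday + 5 = Monday.
4035 mod 7 = 3, so 4035 days before a Monday is Monday − 3 = Friday.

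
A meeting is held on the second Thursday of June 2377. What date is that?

June 1, 2377 is a Wednesday.
The first Thursday is therefore June 2 (1 days later).
The second Thursday is 2 + 1×7 = June 9.

June 9, 2377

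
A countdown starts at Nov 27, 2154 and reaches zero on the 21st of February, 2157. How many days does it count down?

Nov 27, 2154 → Nov 27, 2155: 365 days.
Nov 27, 2155 → Nov 27, 2156: 366 days (Feb 29, 2156 is in that span).
Nov 27, 2156 → Dec 27, 2156: 30 days (November has 30).
Dec 27, 2156 → Jan 27, 2157: 31 days (December has 31).
Jan 27, 2157 → Feb 21, 2157: 25 days.
Total: 817 days.

817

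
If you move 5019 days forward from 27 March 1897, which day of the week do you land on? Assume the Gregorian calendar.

First find the weekday of Mar 27, 1897. Doomsday rule: the anchor day for the 1800s is Friday. For year 97: 97÷12 = 8 r 1, and 1÷4 = 0, so 8+1+0 = 9.
Friday + 9 ≡ Sunday — that's 1897's doomsday.
In March the doomsday date is Mar 14.
Mar 27 is 13 days after Mar 14; 13 mod 7 = 6, so Sunday + 6 = Saturday.
5019 mod 7 = 0, so 5019 days after a Saturday is Saturday + 0 = Saturday.

Saturday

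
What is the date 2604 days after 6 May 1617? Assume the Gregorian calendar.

June 22, 1624

+365 (one year) → May 6, 1618 (2239 left).
+365 (one year) → May 6, 1619 (1874 left).
+366 (one year; includes Feb 29, 1620) → May 6, 1620 (1508 left).
+365 (one year) → May 6, 1621 (1143 left).
+365 (one year) → May 6, 1622 (778 left).
+365 (one year) → May 6, 1623 (413 left).
+366 (one year; includes Feb 29, 1624) → May 6, 1624 (47 left).
May has 31 days: +26 → Jun 1, 1624 (21 left).
+21 → Jun 22, 1624.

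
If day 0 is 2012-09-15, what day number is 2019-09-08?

2549

Sep 15, 2012 → Sep 15, 2013: 365 days.
Sep 15, 2013 → Sep 15, 2014: 365 days.
Sep 15, 2014 → Sep 15, 2015: 365 days.
Sep 15, 2015 → Sep 15, 2016: 366 days (Feb 29, 2016 is in that span).
Sep 15, 2016 → Sep 15, 2017: 365 days.
Sep 15, 2017 → Sep 15, 2018: 365 days.
Sep 15, 2018 → Oct 15, 2018: 30 days (September has 30).
Oct 15, 2018 → Nov 15, 2018: 31 days (October has 31).
Nov 15, 2018 → Dec 15, 2018: 30 days (November has 30).
Dec 15, 2018 → Jan 15, 2019: 31 days (December has 31).
Jan 15, 2019 → Feb 15, 2019: 31 days (January has 31).
Feb 15, 2019 → Mar 15, 2019: 28 days (February has 28).
Mar 15, 2019 → Apr 15, 2019: 31 days (March has 31).
Apr 15, 2019 → May 15, 2019: 30 days (April has 30).
May 15, 2019 → Jun 15, 2019: 31 days (May has 31).
Jun 15, 2019 → Jul 15, 2019: 30 days (June has 30).
Jul 15, 2019 → Aug 15, 2019: 31 days (July has 31).
Aug 15, 2019 → Sep 8, 2019: 24 days.
Total: 2549 days.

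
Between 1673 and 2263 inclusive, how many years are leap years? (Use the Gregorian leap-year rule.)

Multiples of 4 in [1673,2263]: 147.
Of those, multiples of 100: 6 (not leap unless ÷400).
Multiples of 400: 1.
Leap years = 147 − 6 + 1 = 142.

142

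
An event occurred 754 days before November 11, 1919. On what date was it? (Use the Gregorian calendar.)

October 18, 1917

−365 (one year) → Nov 11, 1918 (389 left).
−11 → Oct 31, 1918 (end of Oct, 31 days; 378 left).
−31 → Sep 30, 1918 (end of Sep, 30 days; 347 left).
−30 → Aug 31, 1918 (end of Aug, 31 days; 317 left).
−31 → Jul 31, 1918 (end of Jul, 31 days; 286 left).
−31 → Jun 30, 1918 (end of Jun, 30 days; 255 left).
−30 → May 31, 1918 (end of May, 31 days; 225 left).
−31 → Apr 30, 1918 (end of Apr, 30 days; 194 left).
−30 → Mar 31, 1918 (end of Mar, 31 days; 164 left).
−31 → Feb 28, 1918 (end of Feb, 28 days; 133 left).
−28 → Jan 31, 1918 (end of Jan, 31 days; 105 left).
−31 → Dec 31, 1917 (end of Dec, 31 days; 74 left).
−31 → Nov 30, 1917 (end of Nov, 30 days; 43 left).
−30 → Oct 31, 1917 (end of Oct, 31 days; 13 left).
−13 → Oct 18, 1917.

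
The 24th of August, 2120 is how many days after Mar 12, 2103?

6375

Mar 12, 2103 → Mar 12, 2104: 366 days (Feb 29, 2104 is in that span).
Mar 12, 2104 → Mar 12, 2105: 365 days.
Mar 12, 2105 → Mar 12, 2106: 365 days.
Mar 12, 2106 → Mar 12, 2107: 365 days.
Mar 12, 2107 → Mar 12, 2108: 366 days (Feb 29, 2108 is in that span).
Mar 12, 2108 → Mar 12, 2109: 365 days.
Mar 12, 2109 → Mar 12, 2110: 365 days.
Mar 12, 2110 → Mar 12, 2111: 365 days.
Mar 12, 2111 → Mar 12, 2112: 366 days (Feb 29, 2112 is in that span).
Mar 12, 2112 → Mar 12, 2113: 365 days.
Mar 12, 2113 → Mar 12, 2114: 365 days.
Mar 12, 2114 → Mar 12, 2115: 365 days.
Mar 12, 2115 → Mar 12, 2116: 366 days (Feb 29, 2116 is in that span).
Mar 12, 2116 → Mar 12, 2117: 365 days.
Mar 12, 2117 → Mar 12, 2118: 365 days.
Mar 12, 2118 → Mar 12, 2119: 365 days.
Mar 12, 2119 → Mar 12, 2120: 366 days (Feb 29, 2120 is in that span).
Mar 12, 2120 → Apr 12, 2120: 31 days (March has 31).
Apr 12, 2120 → May 12, 2120: 30 days (April has 30).
May 12, 2120 → Jun 12, 2120: 31 days (May has 31).
Jun 12, 2120 → Jul 12, 2120: 30 days (June has 30).
Jul 12, 2120 → Aug 12, 2120: 31 days (July has 31).
Aug 12, 2120 → Aug 24, 2120: 12 days.
Total: 6375 days.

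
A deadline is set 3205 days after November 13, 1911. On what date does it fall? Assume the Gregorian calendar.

+366 (one year; includes Feb 29, 1912) → Nov 13, 1912 (2839 left).
+365 (one year) → Nov 13, 1913 (2474 left).
+365 (one year) → Nov 13, 1914 (2109 left).
+365 (one year) → Nov 13, 1915 (1744 left).
+366 (one year; includes Feb 29, 1916) → Nov 13, 1916 (1378 left).
+365 (one year) → Nov 13, 1917 (1013 left).
+365 (one year) → Nov 13, 1918 (648 left).
+365 (one year) → Nov 13, 1919 (283 left).
Nov has 30 days: +18 → Dec 1, 1919 (265 left).
Dec has 31 days: +31 → Jan 1, 1920 (234 left).
Jan has 31 days: +31 → Feb 1, 1920 (203 left).
Feb has 29 days: +29 → Mar 1, 1920 (174 left).
Mar has 31 days: +31 → Apr 1, 1920 (143 left).
Apr has 30 days: +30 → May 1, 1920 (113 left).
May has 31 days: +31 → Jun 1, 1920 (82 left).
Jun has 30 days: +30 → Jul 1, 1920 (52 left).
Jul has 31 days: +31 → Aug 1, 1920 (21 left).
+21 → Aug 22, 1920.

August 22, 1920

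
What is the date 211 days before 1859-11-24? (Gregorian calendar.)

April 27, 1859

−24 → Oct 31, 1859 (end of Oct, 31 days; 187 left).
−31 → Sep 30, 1859 (end of Sep, 30 days; 156 left).
−30 → Aug 31, 1859 (end of Aug, 31 days; 126 left).
−31 → Jul 31, 1859 (end of Jul, 31 days; 95 left).
−31 → Jun 30, 1859 (end of Jun, 30 days; 64 left).
−30 → May 31, 1859 (end of May, 31 days; 34 left).
−31 → Apr 30, 1859 (end of Apr, 30 days; 3 left).
−3 → Apr 27, 1859.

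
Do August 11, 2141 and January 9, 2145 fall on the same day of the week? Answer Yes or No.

From Aug 11, 2141 to Jan 9, 2145 is 1247 days.
1247 mod 7 = 1, so they are different weekdays.
(Aug 11, 2141 is a Friday; Jan 9, 2145 is a Saturday.)

No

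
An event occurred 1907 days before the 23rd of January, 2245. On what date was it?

−366 (one year; includes Feb 29, 2244) → Jan 23, 2244 (1541 left).
−365 (one year) → Jan 23, 2243 (1176 left).
−365 (one year) → Jan 23, 2242 (811 left).
−365 (one year) → Jan 23, 2241 (446 left).
−366 (one year; includes Feb 29, 2240) → Jan 23, 2240 (80 left).
−23 → Dec 31, 2239 (end of Dec, 31 days; 57 left).
−31 → Nov 30, 2239 (end of Nov, 30 days; 26 left).
−26 → Nov 4, 2239.

November 4, 2239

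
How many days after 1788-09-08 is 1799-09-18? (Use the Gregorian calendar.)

Sep 8, 1788 → Sep 8, 1789: 365 days.
Sep 8, 1789 → Sep 8, 1790: 365 days.
Sep 8, 1790 → Sep 8, 1791: 365 days.
Sep 8, 1791 → Sep 8, 1792: 366 days (Feb 29, 1792 is in that span).
Sep 8, 1792 → Sep 8, 1793: 365 days.
Sep 8, 1793 → Sep 8, 1794: 365 days.
Sep 8, 1794 → Sep 8, 1795: 365 days.
Sep 8, 1795 → Sep 8, 1796: 366 days (Feb 29, 1796 is in that span).
Sep 8, 1796 → Sep 8, 1797: 365 days.
Sep 8, 1797 → Sep 8, 1798: 365 days.
Sep 8, 1798 → Oct 8, 1798: 30 days (September has 30).
Oct 8, 1798 → Nov 8, 1798: 31 days (October has 31).
Nov 8, 1798 → Dec 8, 1798: 30 days (November has 30).
Dec 8, 1798 → Jan 8, 1799: 31 days (December has 31).
Jan 8, 1799 → Feb 8, 1799: 31 days (January has 31).
Feb 8, 1799 → Mar 8, 1799: 28 days (February has 28).
Mar 8, 1799 → Apr 8, 1799: 31 days (March has 31).
Apr 8, 1799 → May 8, 1799: 30 days (April has 30).
May 8, 1799 → Jun 8, 1799: 31 days (May has 31).
Jun 8, 1799 → Jul 8, 1799: 30 days (June has 30).
Jul 8, 1799 → Aug 8, 1799: 31 days (July has 31).
Aug 8, 1799 → Sep 8, 1799: 31 days (August has 31).
Sep 8, 1799 → Sep 18, 1799: 10 days.
Total: 4027 days.

4027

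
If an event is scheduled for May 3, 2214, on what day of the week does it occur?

Tuesday

January 1, 2214 is a Saturday.
Jan 1, 2214 → Feb 1, 2214: 31 days (January has 31).
Feb 1, 2214 → Mar 1, 2214: 28 days (February has 28).
Mar 1, 2214 → Apr 1, 2214: 31 days (March has 31).
Apr 1, 2214 → May 1, 2214: 30 days (April has 30).
May 1, 2214 → May 3, 2214: 2 days.
Total: 122 days.
122 mod 7 = 3, so Saturday + 3 = Tuesday.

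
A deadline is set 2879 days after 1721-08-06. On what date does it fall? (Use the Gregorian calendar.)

+365 (one year) → Aug 6, 1722 (2514 left).
+365 (one year) → Aug 6, 1723 (2149 left).
+366 (one year; includes Feb 29, 1724) → Aug 6, 1724 (1783 left).
+365 (one year) → Aug 6, 1725 (1418 left).
+365 (one year) → Aug 6, 1726 (1053 left).
+365 (one year) → Aug 6, 1727 (688 left).
+366 (one year; includes Feb 29, 1728) → Aug 6, 1728 (322 left).
Aug has 31 days: +26 → Sep 1, 1728 (296 left).
Sep has 30 days: +30 → Oct 1, 1728 (266 left).
Oct has 31 days: +31 → Nov 1, 1728 (235 left).
Nov has 30 days: +30 → Dec 1, 1728 (205 left).
Dec has 31 days: +31 → Jan 1, 1729 (174 left).
Jan has 31 days: +31 → Feb 1, 1729 (143 left).
Feb has 28 days: +28 → Mar 1, 1729 (115 left).
Mar has 31 days: +31 → Apr 1, 1729 (84 left).
Apr has 30 days: +30 → May 1, 1729 (54 left).
May has 31 days: +31 → Jun 1, 1729 (23 left).
+23 → Jun 24, 1729.

June 24, 1729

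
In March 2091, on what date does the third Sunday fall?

March 1, 2091 is a Thursday.
The first Sunday is therefore March 4 (3 days later).
The third Sunday is 4 + 2×7 = March 18.

March 18, 2091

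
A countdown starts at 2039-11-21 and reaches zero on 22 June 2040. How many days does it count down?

Nov 21, 2039 → Dec 21, 2039: 30 days (November has 30).
Dec 21, 2039 → Jan 21, 2040: 31 days (December has 31).
Jan 21, 2040 → Feb 21, 2040: 31 days (January has 31).
Feb 21, 2040 → Mar 21, 2040: 29 days (February has 29).
Mar 21, 2040 → Apr 21, 2040: 31 days (March has 31).
Apr 21, 2040 → May 21, 2040: 30 days (April has 30).
May 21, 2040 → Jun 21, 2040: 31 days (May has 31).
Jun 21, 2040 → Jun 22, 2040: 1 days.
Total: 214 days.

214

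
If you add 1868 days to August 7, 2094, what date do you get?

+365 (one year) → Aug 7, 2095 (1503 left).
+366 (one year; includes Feb 29, 2096) → Aug 7, 2096 (1137 left).
+365 (one year) → Aug 7, 2097 (772 left).
+365 (one year) → Aug 7, 2098 (407 left).
+365 (one year) → Aug 7, 2099 (42 left).
Aug has 31 days: +25 → Sep 1, 2099 (17 left).
+17 → Sep 18, 2099.

September 18, 2099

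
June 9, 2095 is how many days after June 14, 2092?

1090

Jun 14, 2092 → Jun 14, 2093: 365 days.
Jun 14, 2093 → Jun 14, 2094: 365 days.
Jun 14, 2094 → Jul 14, 2094: 30 days (June has 30).
Jul 14, 2094 → Aug 14, 2094: 31 days (July has 31).
Aug 14, 2094 → Sep 14, 2094: 31 days (August has 31).
Sep 14, 2094 → Oct 14, 2094: 30 days (September has 30).
Oct 14, 2094 → Nov 14, 2094: 31 days (October has 31).
Nov 14, 2094 → Dec 14, 2094: 30 days (November has 30).
Dec 14, 2094 → Jan 14, 2095: 31 days (December has 31).
Jan 14, 2095 → Feb 14, 2095: 31 days (January has 31).
Feb 14, 2095 → Mar 14, 2095: 28 days (February has 28).
Mar 14, 2095 → Apr 14, 2095: 31 days (March has 31).
Apr 14, 2095 → May 14, 2095: 30 days (April has 30).
May 14, 2095 → Jun 9, 2095: 26 days.
Total: 1090 days.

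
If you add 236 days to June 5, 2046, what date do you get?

January 27, 2047

Jun has 30 days: +26 → Jul 1, 2046 (210 left).
Jul has 31 days: +31 → Aug 1, 2046 (179 left).
Aug has 31 days: +31 → Sep 1, 2046 (148 left).
Sep has 30 days: +30 → Oct 1, 2046 (118 left).
Oct has 31 days: +31 → Nov 1, 2046 (87 left).
Nov has 30 days: +30 → Dec 1, 2046 (57 left).
Dec has 31 days: +31 → Jan 1, 2047 (26 left).
+26 → Jan 27, 2047.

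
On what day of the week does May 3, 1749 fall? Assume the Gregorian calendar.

Saturday

Doomsday rule: the anchor day for the 1700s is Sunday. For year 49: 49÷12 = 4 r 1, and 1÷4 = 0, so 4+1+0 = 5.
Sunday + 5 ≡ Friday — that's 1749's doomsday.
In May the doomsday date is May 9.
May 3 is 6 days before May 9; 6 mod 7 = 6, so Friday − 6 = Saturday.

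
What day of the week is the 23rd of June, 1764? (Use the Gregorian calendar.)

Doomsday rule: the anchor day for the 1700s is Sunday. For year 64: 64÷12 = 5 r 4, and 4÷4 = 1, so 5+4+1 = 10.
Sunday + 10 ≡ Wednesday — that's 1764's doomsday.
In June the doomsday date is Jun 6.
Jun 23 is 17 days after Jun 6; 17 mod 7 = 3, so Wednesday + 3 = Saturday.

Saturday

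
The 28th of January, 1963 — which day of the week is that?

Monday

Doomsday rule: the anchor day for the 1900s is Wednesday. For year 63: 63÷12 = 5 r 3, and 3÷4 = 0, so 5+3+0 = 8.
Wednesday + 8 ≡ Thursday — that's 1963's doomsday.
In January the doomsday date is Jan 3 (1963 is not a leap year).
Jan 28 is 25 days after Jan 3; 25 mod 7 = 4, so Thursday + 4 = Monday.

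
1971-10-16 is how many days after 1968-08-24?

Aug 24, 1968 → Aug 24, 1969: 365 days.
Aug 24, 1969 → Aug 24, 1970: 365 days.
Aug 24, 1970 → Aug 24, 1971: 365 days.
Aug 24, 1971 → Sep 24, 1971: 31 days (August has 31).
Sep 24, 1971 → Oct 16, 1971: 22 days.
Total: 1148 days.

1148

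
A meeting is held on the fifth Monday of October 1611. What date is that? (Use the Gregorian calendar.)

October 1, 1611 is a Saturday.
The first Monday is therefore October 3 (2 days later).
The fifth Monday is 3 + 4×7 = October 31.

October 31, 1611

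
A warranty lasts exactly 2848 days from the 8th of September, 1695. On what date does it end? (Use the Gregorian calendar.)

June 27, 1703

+366 (one year; includes Feb 29, 1696) → Sep 8, 1696 (2482 left).
+365 (one year) → Sep 8, 1697 (2117 left).
+365 (one year) → Sep 8, 1698 (1752 left).
+365 (one year) → Sep 8, 1699 (1387 left).
+365 (one year) → Sep 8, 1700 (1022 left).
+365 (one year) → Sep 8, 1701 (657 left).
+365 (one year) → Sep 8, 1702 (292 left).
Sep has 30 days: +23 → Oct 1, 1702 (269 left).
Oct has 31 days: +31 → Nov 1, 1702 (238 left).
Nov has 30 days: +30 → Dec 1, 1702 (208 left).
Dec has 31 days: +31 → Jan 1, 1703 (177 left).
Jan has 31 days: +31 → Feb 1, 1703 (146 left).
Feb has 28 days: +28 → Mar 1, 1703 (118 left).
Mar has 31 days: +31 → Apr 1, 1703 (87 left).
Apr has 30 days: +30 → May 1, 1703 (57 left).
May has 31 days: +31 → Jun 1, 1703 (26 left).
+26 → Jun 27, 1703.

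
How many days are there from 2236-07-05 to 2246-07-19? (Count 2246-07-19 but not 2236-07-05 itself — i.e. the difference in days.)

Jul 5, 2236 → Jul 5, 2237: 365 days.
Jul 5, 2237 → Jul 5, 2238: 365 days.
Jul 5, 2238 → Jul 5, 2239: 365 days.
Jul 5, 2239 → Jul 5, 2240: 366 days (Feb 29, 2240 is in that span).
Jul 5, 2240 → Jul 5, 2241: 365 days.
Jul 5, 2241 → Jul 5, 2242: 365 days.
Jul 5, 2242 → Jul 5, 2243: 365 days.
Jul 5, 2243 → Jul 5, 2244: 366 days (Feb 29, 2244 is in that span).
Jul 5, 2244 → Jul 5, 2245: 365 days.
Jul 5, 2245 → Aug 5, 2245: 31 days (July has 31).
Aug 5, 2245 → Sep 5, 2245: 31 days (August has 31).
Sep 5, 2245 → Oct 5, 2245: 30 days (September has 30).
Oct 5, 2245 → Nov 5, 2245: 31 days (October has 31).
Nov 5, 2245 → Dec 5, 2245: 30 days (November has 30).
Dec 5, 2245 → Jan 5, 2246: 31 days (December has 31).
Jan 5, 2246 → Feb 5, 2246: 31 days (January has 31).
Feb 5, 2246 → Mar 5, 2246: 28 days (February has 28).
Mar 5, 2246 → Apr 5, 2246: 31 days (March has 31).
Apr 5, 2246 → May 5, 2246: 30 days (April has 30).
May 5, 2246 → Jun 5, 2246: 31 days (May has 31).
Jun 5, 2246 → Jul 5, 2246: 30 days (June has 30).
Jul 5, 2246 → Jul 19, 2246: 14 days.
Total: 3666 days.

3666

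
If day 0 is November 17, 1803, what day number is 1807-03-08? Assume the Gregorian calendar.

Nov 17, 1803 → Nov 17, 1804: 366 days (Feb 29, 1804 is in that span).
Nov 17, 1804 → Nov 17, 1805: 365 days.
Nov 17, 1805 → Nov 17, 1806: 365 days.
Nov 17, 1806 → Dec 17, 1806: 30 days (November has 30).
Dec 17, 1806 → Jan 17, 1807: 31 days (December has 31).
Jan 17, 1807 → Feb 17, 1807: 31 days (January has 31).
Feb 17, 1807 → Mar 8, 1807: 19 days.
Total: 1207 days.

1207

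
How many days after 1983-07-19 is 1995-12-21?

Jul 19, 1983 → Jul 19, 1984: 366 days (Feb 29, 1984 is in that span).
Jul 19, 1984 → Jul 19, 1985: 365 days.
Jul 19, 1985 → Jul 19, 1986: 365 days.
Jul 19, 1986 → Jul 19, 1987: 365 days.
Jul 19, 1987 → Jul 19, 1988: 366 days (Feb 29, 1988 is in that span).
Jul 19, 1988 → Jul 19, 1989: 365 days.
Jul 19, 1989 → Jul 19, 1990: 365 days.
Jul 19, 1990 → Jul 19, 1991: 365 days.
Jul 19, 1991 → Jul 19, 1992: 366 days (Feb 29, 1992 is in that span).
Jul 19, 1992 → Jul 19, 1993: 365 days.
Jul 19, 1993 → Jul 19, 1994: 365 days.
Jul 19, 1994 → Jul 19, 1995: 365 days.
Jul 19, 1995 → Aug 19, 1995: 31 days (July has 31).
Aug 19, 1995 → Sep 19, 1995: 31 days (August has 31).
Sep 19, 1995 → Oct 19, 1995: 30 days (September has 30).
Oct 19, 1995 → Nov 19, 1995: 31 days (October has 31).
Nov 19, 1995 → Dec 19, 1995: 30 days (November has 30).
Dec 19, 1995 → Dec 21, 1995: 2 days.
Total: 4538 days.

4538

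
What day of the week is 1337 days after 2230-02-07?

Sunday

Feb 7, 2230 is a Sunday.
1337 mod 7 = 0, so 1337 days after a Sunday is Sunday + 0 = Sunday.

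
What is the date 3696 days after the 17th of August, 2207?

September 29, 2217

+366 (one year; includes Feb 29, 2208) → Aug 17, 2208 (3330 left).
+365 (one year) → Aug 17, 2209 (2965 left).
+365 (one year) → Aug 17, 2210 (2600 left).
+365 (one year) → Aug 17, 2211 (2235 left).
+366 (one year; includes Feb 29, 2212) → Aug 17, 2212 (1869 left).
+365 (one year) → Aug 17, 2213 (1504 left).
+365 (one year) → Aug 17, 2214 (1139 left).
+365 (one year) → Aug 17, 2215 (774 left).
+366 (one year; includes Feb 29, 2216) → Aug 17, 2216 (408 left).
+365 (one year) → Aug 17, 2217 (43 left).
Aug has 31 days: +15 → Sep 1, 2217 (28 left).
+28 → Sep 29, 2217.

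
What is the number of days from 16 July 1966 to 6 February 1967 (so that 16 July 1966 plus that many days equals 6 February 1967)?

Jul 16, 1966 → Aug 16, 1966: 31 days (July has 31).
Aug 16, 1966 → Sep 16, 1966: 31 days (August has 31).
Sep 16, 1966 → Oct 16, 1966: 30 days (September has 30).
Oct 16, 1966 → Nov 16, 1966: 31 days (October has 31).
Nov 16, 1966 → Dec 16, 1966: 30 days (November has 30).
Dec 16, 1966 → Jan 16, 1967: 31 days (December has 31).
Jan 16, 1967 → Feb 6, 1967: 21 days.
Total: 205 days.

205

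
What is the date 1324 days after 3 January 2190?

August 19, 2193

+365 (one year) → Jan 3, 2191 (959 left).
+365 (one year) → Jan 3, 2192 (594 left).
+366 (one year; includes Feb 29, 2192) → Jan 3, 2193 (228 left).
Jan has 31 days: +29 → Feb 1, 2193 (199 left).
Feb has 28 days: +28 → Mar 1, 2193 (171 left).
Mar has 31 days: +31 → Apr 1, 2193 (140 left).
Apr has 30 days: +30 → May 1, 2193 (110 left).
May has 31 days: +31 → Jun 1, 2193 (79 left).
Jun has 30 days: +30 → Jul 1, 2193 (49 left).
Jul has 31 days: +31 → Aug 1, 2193 (18 left).
+18 → Aug 19, 2193.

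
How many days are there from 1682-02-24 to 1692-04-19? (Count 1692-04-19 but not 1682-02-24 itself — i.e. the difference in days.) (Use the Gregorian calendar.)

3707

Feb 24, 1682 → Feb 24, 1683: 365 days.
Feb 24, 1683 → Feb 24, 1684: 365 days.
Feb 24, 1684 → Feb 24, 1685: 366 days (Feb 29, 1684 is in that span).
Feb 24, 1685 → Feb 24, 1686: 365 days.
Feb 24, 1686 → Feb 24, 1687: 365 days.
Feb 24, 1687 → Feb 24, 1688: 365 days.
Feb 24, 1688 → Feb 24, 1689: 366 days (Feb 29, 1688 is in that span).
Feb 24, 1689 → Feb 24, 1690: 365 days.
Feb 24, 1690 → Feb 24, 1691: 365 days.
Feb 24, 1691 → Feb 24, 1692: 365 days.
Feb 24, 1692 → Mar 24, 1692: 29 days (February has 29).
Mar 24, 1692 → Apr 19, 1692: 26 days.
Total: 3707 days.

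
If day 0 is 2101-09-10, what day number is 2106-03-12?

Sep 10, 2101 → Sep 10, 2102: 365 days.
Sep 10, 2102 → Sep 10, 2103: 365 days.
Sep 10, 2103 → Sep 10, 2104: 366 days (Feb 29, 2104 is in that span).
Sep 10, 2104 → Sep 10, 2105: 365 days.
Sep 10, 2105 → Oct 10, 2105: 30 days (September has 30).
Oct 10, 2105 → Nov 10, 2105: 31 days (October has 31).
Nov 10, 2105 → Dec 10, 2105: 30 days (November has 30).
Dec 10, 2105 → Jan 10, 2106: 31 days (December has 31).
Jan 10, 2106 → Feb 10, 2106: 31 days (January has 31).
Feb 10, 2106 → Mar 10, 2106: 28 days (February has 28).
Mar 10, 2106 → Mar 12, 2106: 2 days.
Total: 1644 days.

1644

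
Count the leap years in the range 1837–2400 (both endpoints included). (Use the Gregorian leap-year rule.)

Multiples of 4 in [1837,2400]: 141.
Of those, multiples of 100: 6 (not leap unless ÷400).
Multiples of 400: 2.
Leap years = 141 − 6 + 2 = 137.

137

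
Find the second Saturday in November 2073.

November 11, 2073

November 1, 2073 is a Wednesday.
The first Saturday is therefore November 4 (3 days later).
The second Saturday is 4 + 1×7 = November 11.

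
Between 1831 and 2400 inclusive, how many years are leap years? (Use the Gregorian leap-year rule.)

Multiples of 4 in [1831,2400]: 143.
Of those, multiples of 100: 6 (not leap unless ÷400).
Multiples of 400: 2.
Leap years = 143 − 6 + 2 = 139.

139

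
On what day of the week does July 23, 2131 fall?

Monday

Doomsday rule: the anchor day for the 2100s is Sunday. For year 31: 31÷12 = 2 r 7, and 7÷4 = 1, so 2+7+1 = 10.
Sunday + 10 ≡ Wednesday — that's 2131's doomsday.
In July the doomsday date is Jul 11.
Jul 23 is 12 days after Jul 11; 12 mod 7 = 5, so Wednesday + 5 = Monday.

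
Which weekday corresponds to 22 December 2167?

Doomsday rule: the anchor day for the 2100s is Sunday. For year 67: 67÷12 = 5 r 7, and 7÷4 = 1, so 5+7+1 = 13.
Sunday + 13 ≡ Saturday — that's 2167's doomsday.
In December the doomsday date is Dec 12.
Dec 22 is 10 days after Dec 12; 10 mod 7 = 3, so Saturday + 3 = Tuesday.

Tuesday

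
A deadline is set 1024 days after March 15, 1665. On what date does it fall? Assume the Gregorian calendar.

+365 (one year) → Mar 15, 1666 (659 left).
+365 (one year) → Mar 15, 1667 (294 left).
Mar has 31 days: +17 → Apr 1, 1667 (277 left).
Apr has 30 days: +30 → May 1, 1667 (247 left).
May has 31 days: +31 → Jun 1, 1667 (216 left).
Jun has 30 days: +30 → Jul 1, 1667 (186 left).
Jul has 31 days: +31 → Aug 1, 1667 (155 left).
Aug has 31 days: +31 → Sep 1, 1667 (124 left).
Sep has 30 days: +30 → Oct 1, 1667 (94 left).
Oct has 31 days: +31 → Nov 1, 1667 (63 left).
Nov has 30 days: +30 → Dec 1, 1667 (33 left).
Dec has 31 days: +31 → Jan 1, 1668 (2 left).
+2 → Jan 3, 1668.

January 3, 1668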